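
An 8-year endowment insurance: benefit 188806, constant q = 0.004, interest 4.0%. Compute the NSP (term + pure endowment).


Term component = 5018.2427
Pure endowment = 8_p_x * v^8 * benefit = 0.968444 * 0.73069 * 188806 = 133605.3301
NSP = 138623.5728


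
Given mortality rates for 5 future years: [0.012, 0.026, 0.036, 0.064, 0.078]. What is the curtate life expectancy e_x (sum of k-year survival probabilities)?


e_x = sum_{k=1}^{n} k_p_x
k_p_x values:
  1_p_x = 0.988
  2_p_x = 0.962312
  3_p_x = 0.927669
  4_p_x = 0.868298
  5_p_x = 0.800571
e_x = 4.5468


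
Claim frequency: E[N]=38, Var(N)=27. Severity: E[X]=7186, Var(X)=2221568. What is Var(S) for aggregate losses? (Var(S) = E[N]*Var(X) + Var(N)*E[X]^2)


Var(S) = E[N]*Var(X) + Var(N)*E[X]^2
= 38*2221568 + 27*7186^2
= 84419584 + 1394242092
= 1.4787e+09


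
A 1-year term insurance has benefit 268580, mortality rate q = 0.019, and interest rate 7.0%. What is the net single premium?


NSP = benefit * q * v
v = 1/(1+i) = 0.934579
NSP = 268580 * 0.019 * 0.934579
= 4769.1776


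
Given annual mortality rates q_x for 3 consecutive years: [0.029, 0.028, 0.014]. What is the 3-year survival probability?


p_k = 1 - q_k for each year
Survival = product of (1 - q_k)
= 0.971 * 0.972 * 0.986
= 0.9306


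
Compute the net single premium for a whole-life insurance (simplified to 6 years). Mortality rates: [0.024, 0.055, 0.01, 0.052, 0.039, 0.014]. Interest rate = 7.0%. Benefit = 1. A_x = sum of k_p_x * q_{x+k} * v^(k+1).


v = 0.934579
Year 0: k_p_x=1.0, q=0.024, term=0.02243
Year 1: k_p_x=0.976, q=0.055, term=0.046886
Year 2: k_p_x=0.92232, q=0.01, term=0.007529
Year 3: k_p_x=0.913097, q=0.052, term=0.036223
Year 4: k_p_x=0.865616, q=0.039, term=0.02407
Year 5: k_p_x=0.831857, q=0.014, term=0.00776
A_x = 0.1449


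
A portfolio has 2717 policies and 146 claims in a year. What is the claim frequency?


frequency = claims / policies
= 146 / 2717
= 0.0537


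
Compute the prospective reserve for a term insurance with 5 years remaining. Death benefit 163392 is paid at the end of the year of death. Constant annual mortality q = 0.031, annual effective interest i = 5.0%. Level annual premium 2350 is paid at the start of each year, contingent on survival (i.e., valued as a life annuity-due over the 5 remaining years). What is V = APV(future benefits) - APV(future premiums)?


v = 1/(1+i) = 0.952381
APV(future benefits) per unit = sum_{k=0}^{4} k_p_x * q * v^(k+1) = 0.126534
APV(future benefits) = 163392 * 0.126534 = 20674.6077
Life annuity-due factor ä_{x:5} = sum_{k=0}^{4} k_p_x * v^k = 4.285822
APV(future premiums) = 2350 * 4.285822 = 10071.6809
V = 20674.6077 - 10071.6809
= 10602.9268


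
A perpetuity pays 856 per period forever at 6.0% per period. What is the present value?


PV = PMT / i
= 856 / 0.06
= 14266.6667


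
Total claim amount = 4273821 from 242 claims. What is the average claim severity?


severity = total / number
= 4273821 / 242
= 17660.4174


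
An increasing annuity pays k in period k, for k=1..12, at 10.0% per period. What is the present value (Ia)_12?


(Ia)_n = sum_{k=1}^{n} k * v^k, v = 1/(1+i)
v = 0.909091
Sum computed term by term:
(Ia)_12 = 36.7149


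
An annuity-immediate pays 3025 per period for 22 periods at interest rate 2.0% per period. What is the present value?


PV = PMT * (1 - (1+i)^(-n)) / i
= 3025 * (1 - (1+0.02)^(-22)) / 0.02
= 3025 * (1 - 0.646839) / 0.02
= 3025 * 17.658048
= 53415.5958


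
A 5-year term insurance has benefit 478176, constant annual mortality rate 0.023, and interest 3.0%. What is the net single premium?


NSP = benefit * sum_{k=0}^{n-1} k_p_x * q * v^(k+1)
With constant q=0.023, v=0.970874
Sum = 0.100736
NSP = 478176 * 0.100736
= 48169.744


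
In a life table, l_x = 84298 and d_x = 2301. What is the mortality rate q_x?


q_x = d_x / l_x
= 2301 / 84298
= 0.0273


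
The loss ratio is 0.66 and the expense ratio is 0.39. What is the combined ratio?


Combined ratio = loss ratio + expense ratio
= 0.66 + 0.39
= 1.05


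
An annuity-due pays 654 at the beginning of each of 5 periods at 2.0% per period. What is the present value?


PV_due = PMT * (1-(1+i)^(-n))/i * (1+i)
PV_immediate = 3082.6025
PV_due = 3082.6025 * 1.02
= 3144.2546


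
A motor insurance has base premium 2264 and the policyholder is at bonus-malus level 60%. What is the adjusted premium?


adjusted = base * BM_level / 100
= 2264 * 60 / 100
= 2264 * 0.6
= 1358.4


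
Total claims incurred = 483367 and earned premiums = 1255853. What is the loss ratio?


Loss ratio = claims / premiums
= 483367 / 1255853
= 0.3849


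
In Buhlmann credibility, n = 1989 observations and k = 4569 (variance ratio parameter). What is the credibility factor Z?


Z = n / (n + k)
= 1989 / (1989 + 4569)
= 1989 / 6558
= 0.3033


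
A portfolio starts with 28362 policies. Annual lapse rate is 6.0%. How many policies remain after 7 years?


remaining = initial * (1 - lapse)^years
= 28362 * (1 - 0.06)^7
= 28362 * 0.648478
= 18392.1215


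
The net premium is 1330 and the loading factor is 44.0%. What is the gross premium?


Gross = net * (1 + loading)
= 1330 * (1 + 0.44)
= 1330 * 1.44
= 1915.2


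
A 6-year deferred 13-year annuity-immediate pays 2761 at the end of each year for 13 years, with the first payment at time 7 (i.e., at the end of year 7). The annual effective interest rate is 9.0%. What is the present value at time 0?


PV at time 6 of the 13-year annuity-immediate:
a_n = 2761 * (1-(1+0.09)^(-13))/0.09 = 20671.3417
Discount back 6 years to time 0:
PV = 20671.3417 * (1+0.09)^(-6)
= 20671.3417 * 0.596267
= 12325.6457


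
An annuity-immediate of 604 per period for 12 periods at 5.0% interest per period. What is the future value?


FV = PMT * ((1+i)^n - 1) / i
= 604 * ((1.05)^12 - 1) / 0.05
= 604 * (1.795856 - 1) / 0.05
= 9613.9444


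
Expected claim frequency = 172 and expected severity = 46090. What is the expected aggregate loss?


E[S] = E[N] * E[X]
= 172 * 46090
= 7.9275e+06


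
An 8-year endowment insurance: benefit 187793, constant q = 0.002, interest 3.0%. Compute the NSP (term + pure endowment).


Term component = 2618.9289
Pure endowment = 8_p_x * v^8 * benefit = 0.984112 * 0.789409 * 187793 = 145890.1371
NSP = 148509.0661


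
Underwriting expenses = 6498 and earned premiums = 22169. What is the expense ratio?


Expense ratio = expenses / premiums
= 6498 / 22169
= 0.2931


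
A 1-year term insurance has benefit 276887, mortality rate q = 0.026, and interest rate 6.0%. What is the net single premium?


NSP = benefit * q * v
v = 1/(1+i) = 0.943396
NSP = 276887 * 0.026 * 0.943396
= 6791.5679


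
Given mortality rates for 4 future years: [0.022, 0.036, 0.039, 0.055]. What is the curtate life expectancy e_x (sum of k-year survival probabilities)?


e_x = sum_{k=1}^{n} k_p_x
k_p_x values:
  1_p_x = 0.978
  2_p_x = 0.942792
  3_p_x = 0.906023
  4_p_x = 0.856192
e_x = 3.683


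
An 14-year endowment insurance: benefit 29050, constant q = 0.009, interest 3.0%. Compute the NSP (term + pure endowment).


Term component = 2798.7291
Pure endowment = 14_p_x * v^14 * benefit = 0.881112 * 0.661118 * 29050 = 16922.1739
NSP = 19720.903


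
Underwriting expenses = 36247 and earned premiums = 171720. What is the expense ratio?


Expense ratio = expenses / premiums
= 36247 / 171720
= 0.2111


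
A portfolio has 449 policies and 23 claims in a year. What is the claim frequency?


frequency = claims / policies
= 23 / 449
= 0.0512


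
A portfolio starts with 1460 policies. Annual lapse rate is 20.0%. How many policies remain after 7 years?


remaining = initial * (1 - lapse)^years
= 1460 * (1 - 0.2)^7
= 1460 * 0.209715
= 306.1842


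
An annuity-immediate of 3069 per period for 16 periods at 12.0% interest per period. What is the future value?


FV = PMT * ((1+i)^n - 1) / i
= 3069 * ((1.12)^16 - 1) / 0.12
= 3069 * (6.130394 - 1) / 0.12
= 131209.8176


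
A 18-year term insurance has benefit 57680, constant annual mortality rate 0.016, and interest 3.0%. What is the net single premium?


NSP = benefit * sum_{k=0}^{n-1} k_p_x * q * v^(k+1)
With constant q=0.016, v=0.970874
Sum = 0.194998
NSP = 57680 * 0.194998
= 11247.4704


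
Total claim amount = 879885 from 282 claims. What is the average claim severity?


severity = total / number
= 879885 / 282
= 3120.1596


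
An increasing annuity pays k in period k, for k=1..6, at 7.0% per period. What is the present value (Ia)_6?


(Ia)_n = sum_{k=1}^{n} k * v^k, v = 1/(1+i)
v = 0.934579
Sum computed term by term:
(Ia)_6 = 15.7449


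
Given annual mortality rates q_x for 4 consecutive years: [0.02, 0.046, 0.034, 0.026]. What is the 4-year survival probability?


p_k = 1 - q_k for each year
Survival = product of (1 - q_k)
= 0.98 * 0.954 * 0.966 * 0.974
= 0.8797


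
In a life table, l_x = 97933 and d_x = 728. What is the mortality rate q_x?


q_x = d_x / l_x
= 728 / 97933
= 0.0074


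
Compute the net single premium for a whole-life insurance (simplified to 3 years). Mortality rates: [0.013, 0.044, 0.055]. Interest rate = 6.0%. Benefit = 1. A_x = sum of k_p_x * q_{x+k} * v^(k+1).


v = 0.943396
Year 0: k_p_x=1.0, q=0.013, term=0.012264
Year 1: k_p_x=0.987, q=0.044, term=0.038651
Year 2: k_p_x=0.943572, q=0.055, term=0.043573
A_x = 0.0945


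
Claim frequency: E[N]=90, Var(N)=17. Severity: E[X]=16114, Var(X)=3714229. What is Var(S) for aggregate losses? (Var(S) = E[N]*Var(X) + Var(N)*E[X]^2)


Var(S) = E[N]*Var(X) + Var(N)*E[X]^2
= 90*3714229 + 17*16114^2
= 334280610 + 4414236932
= 4.7485e+09


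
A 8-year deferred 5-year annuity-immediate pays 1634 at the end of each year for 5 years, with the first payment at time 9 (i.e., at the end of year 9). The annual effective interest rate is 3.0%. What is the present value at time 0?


PV at time 8 of the 5-year annuity-immediate:
a_n = 1634 * (1-(1+0.03)^(-5))/0.03 = 7483.2415
Discount back 8 years to time 0:
PV = 7483.2415 * (1+0.03)^(-8)
= 7483.2415 * 0.789409
= 5907.34


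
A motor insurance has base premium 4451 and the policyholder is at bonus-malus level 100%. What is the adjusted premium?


adjusted = base * BM_level / 100
= 4451 * 100 / 100
= 4451 * 1.0
= 4451.0


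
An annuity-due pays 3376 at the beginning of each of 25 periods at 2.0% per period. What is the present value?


PV_due = PMT * (1-(1+i)^(-n))/i * (1+i)
PV_immediate = 65911.1891
PV_due = 65911.1891 * 1.02
= 67229.4128


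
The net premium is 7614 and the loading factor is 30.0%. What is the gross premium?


Gross = net * (1 + loading)
= 7614 * (1 + 0.3)
= 7614 * 1.3
= 9898.2


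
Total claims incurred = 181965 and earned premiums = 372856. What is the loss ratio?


Loss ratio = claims / premiums
= 181965 / 372856
= 0.488


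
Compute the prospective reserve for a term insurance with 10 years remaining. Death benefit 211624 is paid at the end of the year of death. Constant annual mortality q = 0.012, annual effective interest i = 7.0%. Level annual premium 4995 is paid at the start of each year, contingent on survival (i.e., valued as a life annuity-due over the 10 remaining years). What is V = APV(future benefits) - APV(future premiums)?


v = 1/(1+i) = 0.934579
APV(future benefits) per unit = sum_{k=0}^{9} k_p_x * q * v^(k+1) = 0.080409
APV(future benefits) = 211624 * 0.080409 = 17016.4819
Life annuity-due factor ä_{x:10} = sum_{k=0}^{9} k_p_x * v^k = 7.169806
APV(future premiums) = 4995 * 7.169806 = 35813.1797
V = 17016.4819 - 35813.1797
= -18796.6978


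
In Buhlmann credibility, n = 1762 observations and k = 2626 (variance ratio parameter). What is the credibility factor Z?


Z = n / (n + k)
= 1762 / (1762 + 2626)
= 1762 / 4388
= 0.4015


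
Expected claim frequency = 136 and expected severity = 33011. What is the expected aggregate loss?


E[S] = E[N] * E[X]
= 136 * 33011
= 4.4895e+06


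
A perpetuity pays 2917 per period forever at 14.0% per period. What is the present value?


PV = PMT / i
= 2917 / 0.14
= 20835.7143


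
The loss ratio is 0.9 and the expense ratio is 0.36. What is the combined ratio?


Combined ratio = loss ratio + expense ratio
= 0.9 + 0.36
= 1.26


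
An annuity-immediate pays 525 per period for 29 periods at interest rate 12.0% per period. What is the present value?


PV = PMT * (1 - (1+i)^(-n)) / i
= 525 * (1 - (1+0.12)^(-29)) / 0.12
= 525 * (1 - 0.037383) / 0.12
= 525 * 8.021806
= 4211.4482


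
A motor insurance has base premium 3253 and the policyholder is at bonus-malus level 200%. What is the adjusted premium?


adjusted = base * BM_level / 100
= 3253 * 200 / 100
= 3253 * 2.0
= 6506.0


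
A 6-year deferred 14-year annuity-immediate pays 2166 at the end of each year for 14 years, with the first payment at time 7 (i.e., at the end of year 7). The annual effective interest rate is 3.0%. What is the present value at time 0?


PV at time 6 of the 14-year annuity-immediate:
a_n = 2166 * (1-(1+0.03)^(-14))/0.03 = 24467.2944
Discount back 6 years to time 0:
PV = 24467.2944 * (1+0.03)^(-6)
= 24467.2944 * 0.837484
= 20490.9739


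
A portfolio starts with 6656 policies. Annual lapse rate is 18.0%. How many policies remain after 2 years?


remaining = initial * (1 - lapse)^years
= 6656 * (1 - 0.18)^2
= 6656 * 0.6724
= 4475.4944


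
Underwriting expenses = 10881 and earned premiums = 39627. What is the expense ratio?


Expense ratio = expenses / premiums
= 10881 / 39627
= 0.2746


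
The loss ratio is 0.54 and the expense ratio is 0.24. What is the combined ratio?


Combined ratio = loss ratio + expense ratio
= 0.54 + 0.24
= 0.78


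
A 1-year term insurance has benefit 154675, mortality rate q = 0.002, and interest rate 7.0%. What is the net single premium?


NSP = benefit * q * v
v = 1/(1+i) = 0.934579
NSP = 154675 * 0.002 * 0.934579
= 289.1121


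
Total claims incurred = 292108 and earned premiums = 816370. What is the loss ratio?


Loss ratio = claims / premiums
= 292108 / 816370
= 0.3578


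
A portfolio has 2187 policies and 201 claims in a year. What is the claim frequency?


frequency = claims / policies
= 201 / 2187
= 0.0919


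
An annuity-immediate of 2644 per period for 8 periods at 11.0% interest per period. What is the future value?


FV = PMT * ((1+i)^n - 1) / i
= 2644 * ((1.11)^8 - 1) / 0.11
= 2644 * (2.304538 - 1) / 0.11
= 31356.3442


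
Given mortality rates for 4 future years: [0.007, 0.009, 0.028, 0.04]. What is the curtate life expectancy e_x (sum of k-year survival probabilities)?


e_x = sum_{k=1}^{n} k_p_x
k_p_x values:
  1_p_x = 0.993
  2_p_x = 0.984063
  3_p_x = 0.956509
  4_p_x = 0.918249
e_x = 3.8518


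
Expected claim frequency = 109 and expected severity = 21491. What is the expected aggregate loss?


E[S] = E[N] * E[X]
= 109 * 21491
= 2.3425e+06


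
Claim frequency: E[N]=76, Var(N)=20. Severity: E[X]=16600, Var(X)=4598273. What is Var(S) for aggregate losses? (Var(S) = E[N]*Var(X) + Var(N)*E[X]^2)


Var(S) = E[N]*Var(X) + Var(N)*E[X]^2
= 76*4598273 + 20*16600^2
= 349468748 + 5511200000
= 5.8607e+09


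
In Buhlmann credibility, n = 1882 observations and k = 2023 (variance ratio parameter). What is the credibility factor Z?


Z = n / (n + k)
= 1882 / (1882 + 2023)
= 1882 / 3905
= 0.4819


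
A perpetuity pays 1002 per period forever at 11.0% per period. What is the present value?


PV = PMT / i
= 1002 / 0.11
= 9109.0909


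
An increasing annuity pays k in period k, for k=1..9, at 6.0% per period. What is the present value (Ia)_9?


(Ia)_n = sum_{k=1}^{n} k * v^k, v = 1/(1+i)
v = 0.943396
Sum computed term by term:
(Ia)_9 = 31.3785


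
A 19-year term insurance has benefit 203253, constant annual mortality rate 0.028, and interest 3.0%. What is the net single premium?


NSP = benefit * sum_{k=0}^{n-1} k_p_x * q * v^(k+1)
With constant q=0.028, v=0.970874
Sum = 0.322256
NSP = 203253 * 0.322256
= 65499.5233


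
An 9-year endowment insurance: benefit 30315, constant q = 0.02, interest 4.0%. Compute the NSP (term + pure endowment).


Term component = 4185.6919
Pure endowment = 9_p_x * v^9 * benefit = 0.833748 * 0.702587 * 30315 = 17757.9243
NSP = 21943.6162


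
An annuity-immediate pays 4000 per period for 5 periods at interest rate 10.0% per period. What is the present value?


PV = PMT * (1 - (1+i)^(-n)) / i
= 4000 * (1 - (1+0.1)^(-5)) / 0.1
= 4000 * (1 - 0.620921) / 0.1
= 4000 * 3.790787
= 15163.1471


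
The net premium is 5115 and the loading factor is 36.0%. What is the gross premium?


Gross = net * (1 + loading)
= 5115 * (1 + 0.36)
= 5115 * 1.36
= 6956.4


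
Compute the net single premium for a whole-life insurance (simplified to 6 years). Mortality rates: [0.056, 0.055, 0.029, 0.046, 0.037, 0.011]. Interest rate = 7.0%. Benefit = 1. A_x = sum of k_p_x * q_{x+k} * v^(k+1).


v = 0.934579
Year 0: k_p_x=1.0, q=0.056, term=0.052336
Year 1: k_p_x=0.944, q=0.055, term=0.045349
Year 2: k_p_x=0.89208, q=0.029, term=0.021118
Year 3: k_p_x=0.86621, q=0.046, term=0.030398
Year 4: k_p_x=0.826364, q=0.037, term=0.0218
Year 5: k_p_x=0.795789, q=0.011, term=0.005833
A_x = 0.1768


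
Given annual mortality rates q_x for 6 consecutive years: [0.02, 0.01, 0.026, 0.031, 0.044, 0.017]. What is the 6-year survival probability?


p_k = 1 - q_k for each year
Survival = product of (1 - q_k)
= 0.98 * 0.99 * 0.974 * 0.969 * 0.956 * 0.983
= 0.8605


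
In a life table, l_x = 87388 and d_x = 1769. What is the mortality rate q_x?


q_x = d_x / l_x
= 1769 / 87388
= 0.0202


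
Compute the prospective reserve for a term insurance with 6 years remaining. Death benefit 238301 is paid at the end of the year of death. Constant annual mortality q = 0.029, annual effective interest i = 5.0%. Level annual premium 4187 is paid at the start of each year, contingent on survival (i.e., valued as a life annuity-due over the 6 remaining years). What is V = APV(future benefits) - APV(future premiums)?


v = 1/(1+i) = 0.952381
APV(future benefits) per unit = sum_{k=0}^{5} k_p_x * q * v^(k+1) = 0.1375
APV(future benefits) = 238301 * 0.1375 = 32766.3677
Life annuity-due factor ä_{x:6} = sum_{k=0}^{5} k_p_x * v^k = 4.978445
APV(future premiums) = 4187 * 4.978445 = 20844.7503
V = 32766.3677 - 20844.7503
= 11921.6174


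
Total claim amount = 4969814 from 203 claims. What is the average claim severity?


severity = total / number
= 4969814 / 203
= 24481.8424


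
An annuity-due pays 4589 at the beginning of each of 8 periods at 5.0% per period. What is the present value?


PV_due = PMT * (1-(1+i)^(-n))/i * (1+i)
PV_immediate = 29659.6834
PV_due = 29659.6834 * 1.05
= 31142.6675


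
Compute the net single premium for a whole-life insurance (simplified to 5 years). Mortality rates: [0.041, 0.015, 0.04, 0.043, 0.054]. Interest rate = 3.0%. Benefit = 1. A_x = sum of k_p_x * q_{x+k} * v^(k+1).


v = 0.970874
Year 0: k_p_x=1.0, q=0.041, term=0.039806
Year 1: k_p_x=0.959, q=0.015, term=0.013559
Year 2: k_p_x=0.944615, q=0.04, term=0.034578
Year 3: k_p_x=0.90683, q=0.043, term=0.034645
Year 4: k_p_x=0.867837, q=0.054, term=0.040425
A_x = 0.163


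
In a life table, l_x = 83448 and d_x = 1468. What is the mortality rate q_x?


q_x = d_x / l_x
= 1468 / 83448
= 0.0176


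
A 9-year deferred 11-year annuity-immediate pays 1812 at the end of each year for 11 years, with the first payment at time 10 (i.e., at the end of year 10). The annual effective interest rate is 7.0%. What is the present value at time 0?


PV at time 9 of the 11-year annuity-immediate:
a_n = 1812 * (1-(1+0.07)^(-11))/0.07 = 13587.5979
Discount back 9 years to time 0:
PV = 13587.5979 * (1+0.07)^(-9)
= 13587.5979 * 0.543934
= 7390.753


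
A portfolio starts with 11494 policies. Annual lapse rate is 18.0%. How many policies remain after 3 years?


remaining = initial * (1 - lapse)^years
= 11494 * (1 - 0.18)^3
= 11494 * 0.551368
= 6337.4238


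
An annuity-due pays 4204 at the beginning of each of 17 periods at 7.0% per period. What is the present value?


PV_due = PMT * (1-(1+i)^(-n))/i * (1+i)
PV_immediate = 41044.5895
PV_due = 41044.5895 * 1.07
= 43917.7107


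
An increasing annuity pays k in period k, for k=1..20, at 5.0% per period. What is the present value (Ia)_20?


(Ia)_n = sum_{k=1}^{n} k * v^k, v = 1/(1+i)
v = 0.952381
Sum computed term by term:
(Ia)_20 = 110.9506


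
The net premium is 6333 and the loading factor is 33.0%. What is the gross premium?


Gross = net * (1 + loading)
= 6333 * (1 + 0.33)
= 6333 * 1.33
= 8422.89


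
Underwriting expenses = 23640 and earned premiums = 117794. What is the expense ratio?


Expense ratio = expenses / premiums
= 23640 / 117794
= 0.2007


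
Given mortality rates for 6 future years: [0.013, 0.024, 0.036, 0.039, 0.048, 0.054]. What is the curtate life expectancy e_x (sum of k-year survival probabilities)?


e_x = sum_{k=1}^{n} k_p_x
k_p_x values:
  1_p_x = 0.987
  2_p_x = 0.963312
  3_p_x = 0.928633
  4_p_x = 0.892416
  5_p_x = 0.84958
  6_p_x = 0.803703
e_x = 5.4246


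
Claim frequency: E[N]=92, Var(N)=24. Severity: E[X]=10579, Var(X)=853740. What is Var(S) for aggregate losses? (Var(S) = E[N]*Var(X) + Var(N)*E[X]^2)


Var(S) = E[N]*Var(X) + Var(N)*E[X]^2
= 92*853740 + 24*10579^2
= 78544080 + 2685965784
= 2.7645e+09


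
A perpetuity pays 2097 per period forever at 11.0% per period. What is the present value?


PV = PMT / i
= 2097 / 0.11
= 19063.6364


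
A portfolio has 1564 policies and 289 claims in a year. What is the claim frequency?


frequency = claims / policies
= 289 / 1564
= 0.1848


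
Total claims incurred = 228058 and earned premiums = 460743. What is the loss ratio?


Loss ratio = claims / premiums
= 228058 / 460743
= 0.495


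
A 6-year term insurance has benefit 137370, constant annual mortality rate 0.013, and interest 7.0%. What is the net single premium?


NSP = benefit * sum_{k=0}^{n-1} k_p_x * q * v^(k+1)
With constant q=0.013, v=0.934579
Sum = 0.06014
NSP = 137370 * 0.06014
= 8261.4645


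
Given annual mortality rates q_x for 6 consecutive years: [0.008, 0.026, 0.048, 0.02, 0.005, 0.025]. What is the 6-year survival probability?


p_k = 1 - q_k for each year
Survival = product of (1 - q_k)
= 0.992 * 0.974 * 0.952 * 0.98 * 0.995 * 0.975
= 0.8745


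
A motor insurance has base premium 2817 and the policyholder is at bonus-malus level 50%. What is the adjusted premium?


adjusted = base * BM_level / 100
= 2817 * 50 / 100
= 2817 * 0.5
= 1408.5


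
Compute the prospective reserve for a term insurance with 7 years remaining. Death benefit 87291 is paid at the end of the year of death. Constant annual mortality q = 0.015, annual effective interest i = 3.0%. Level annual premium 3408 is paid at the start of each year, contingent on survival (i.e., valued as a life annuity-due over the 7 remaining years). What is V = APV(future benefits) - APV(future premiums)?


v = 1/(1+i) = 0.970874
APV(future benefits) per unit = sum_{k=0}^{6} k_p_x * q * v^(k+1) = 0.089512
APV(future benefits) = 87291 * 0.089512 = 7813.5879
Life annuity-due factor ä_{x:7} = sum_{k=0}^{6} k_p_x * v^k = 6.146487
APV(future premiums) = 3408 * 6.146487 = 20947.2292
V = 7813.5879 - 20947.2292
= -13133.6413


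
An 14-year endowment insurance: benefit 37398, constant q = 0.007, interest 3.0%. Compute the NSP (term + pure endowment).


Term component = 2835.813
Pure endowment = 14_p_x * v^14 * benefit = 0.906337 * 0.661118 * 37398 = 22408.7025
NSP = 25244.5155


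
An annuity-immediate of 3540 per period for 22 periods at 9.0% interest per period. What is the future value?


FV = PMT * ((1+i)^n - 1) / i
= 3540 * ((1.09)^22 - 1) / 0.09
= 3540 * (6.6586 - 1) / 0.09
= 222571.617


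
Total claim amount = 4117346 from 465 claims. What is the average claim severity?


severity = total / number
= 4117346 / 465
= 8854.5075


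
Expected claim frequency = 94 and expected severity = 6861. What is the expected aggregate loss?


E[S] = E[N] * E[X]
= 94 * 6861
= 644934


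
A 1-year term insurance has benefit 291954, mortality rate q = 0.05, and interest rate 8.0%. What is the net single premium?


NSP = benefit * q * v
v = 1/(1+i) = 0.925926
NSP = 291954 * 0.05 * 0.925926
= 13516.3889


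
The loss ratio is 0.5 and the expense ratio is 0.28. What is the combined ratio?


Combined ratio = loss ratio + expense ratio
= 0.5 + 0.28
= 0.78


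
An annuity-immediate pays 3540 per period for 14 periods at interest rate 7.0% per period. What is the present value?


PV = PMT * (1 - (1+i)^(-n)) / i
= 3540 * (1 - (1+0.07)^(-14)) / 0.07
= 3540 * (1 - 0.387817) / 0.07
= 3540 * 8.745468
= 30958.9567


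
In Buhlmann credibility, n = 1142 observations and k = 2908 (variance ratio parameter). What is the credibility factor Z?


Z = n / (n + k)
= 1142 / (1142 + 2908)
= 1142 / 4050
= 0.282


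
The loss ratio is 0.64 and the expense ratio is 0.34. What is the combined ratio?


Combined ratio = loss ratio + expense ratio
= 0.64 + 0.34
= 0.98


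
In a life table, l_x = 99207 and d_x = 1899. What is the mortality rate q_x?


q_x = d_x / l_x
= 1899 / 99207
= 0.0191


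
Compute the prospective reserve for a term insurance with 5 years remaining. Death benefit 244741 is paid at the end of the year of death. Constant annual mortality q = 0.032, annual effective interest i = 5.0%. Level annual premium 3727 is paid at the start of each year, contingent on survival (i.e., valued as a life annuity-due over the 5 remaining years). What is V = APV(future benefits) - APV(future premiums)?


v = 1/(1+i) = 0.952381
APV(future benefits) per unit = sum_{k=0}^{4} k_p_x * q * v^(k+1) = 0.130368
APV(future benefits) = 244741 * 0.130368 = 31906.3351
Life annuity-due factor ä_{x:5} = sum_{k=0}^{4} k_p_x * v^k = 4.277692
APV(future premiums) = 3727 * 4.277692 = 15942.9581
V = 31906.3351 - 15942.9581
= 15963.377


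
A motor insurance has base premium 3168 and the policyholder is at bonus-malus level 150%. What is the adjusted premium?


adjusted = base * BM_level / 100
= 3168 * 150 / 100
= 3168 * 1.5
= 4752.0


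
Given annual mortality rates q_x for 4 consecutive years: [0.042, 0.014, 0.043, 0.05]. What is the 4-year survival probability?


p_k = 1 - q_k for each year
Survival = product of (1 - q_k)
= 0.958 * 0.986 * 0.957 * 0.95
= 0.8588


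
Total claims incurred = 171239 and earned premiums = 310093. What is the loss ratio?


Loss ratio = claims / premiums
= 171239 / 310093
= 0.5522


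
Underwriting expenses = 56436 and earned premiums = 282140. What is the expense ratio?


Expense ratio = expenses / premiums
= 56436 / 282140
= 0.2


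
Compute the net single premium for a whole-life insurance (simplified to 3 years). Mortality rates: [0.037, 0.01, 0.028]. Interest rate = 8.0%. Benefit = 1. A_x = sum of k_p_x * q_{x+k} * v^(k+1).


v = 0.925926
Year 0: k_p_x=1.0, q=0.037, term=0.034259
Year 1: k_p_x=0.963, q=0.01, term=0.008256
Year 2: k_p_x=0.95337, q=0.028, term=0.021191
A_x = 0.0637


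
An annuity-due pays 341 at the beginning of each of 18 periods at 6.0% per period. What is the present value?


PV_due = PMT * (1-(1+i)^(-n))/i * (1+i)
PV_immediate = 3692.2128
PV_due = 3692.2128 * 1.06
= 3913.7456


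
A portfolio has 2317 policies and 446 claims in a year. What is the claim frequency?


frequency = claims / policies
= 446 / 2317
= 0.1925


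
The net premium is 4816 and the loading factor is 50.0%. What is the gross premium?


Gross = net * (1 + loading)
= 4816 * (1 + 0.5)
= 4816 * 1.5
= 7224.0


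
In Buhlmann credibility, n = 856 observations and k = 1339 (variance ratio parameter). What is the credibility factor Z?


Z = n / (n + k)
= 856 / (856 + 1339)
= 856 / 2195
= 0.39


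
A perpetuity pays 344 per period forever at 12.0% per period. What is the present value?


PV = PMT / i
= 344 / 0.12
= 2866.6667


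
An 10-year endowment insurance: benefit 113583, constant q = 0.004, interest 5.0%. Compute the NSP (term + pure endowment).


Term component = 3451.2905
Pure endowment = 10_p_x * v^10 * benefit = 0.960712 * 0.613913 * 113583 = 66990.5786
NSP = 70441.8691


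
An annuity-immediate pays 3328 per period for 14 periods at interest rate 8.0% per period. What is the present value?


PV = PMT * (1 - (1+i)^(-n)) / i
= 3328 * (1 - (1+0.08)^(-14)) / 0.08
= 3328 * (1 - 0.340461) / 0.08
= 3328 * 8.244237
= 27436.8207


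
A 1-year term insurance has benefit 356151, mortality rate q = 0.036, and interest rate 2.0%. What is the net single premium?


NSP = benefit * q * v
v = 1/(1+i) = 0.980392
NSP = 356151 * 0.036 * 0.980392
= 12570.0353


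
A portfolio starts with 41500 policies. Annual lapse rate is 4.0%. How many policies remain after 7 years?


remaining = initial * (1 - lapse)^years
= 41500 * (1 - 0.04)^7
= 41500 * 0.751447
= 31185.0703


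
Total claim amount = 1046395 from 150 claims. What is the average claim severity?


severity = total / number
= 1046395 / 150
= 6975.9667


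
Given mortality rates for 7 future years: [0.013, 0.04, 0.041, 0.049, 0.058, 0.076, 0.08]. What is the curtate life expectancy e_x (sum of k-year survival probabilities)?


e_x = sum_{k=1}^{n} k_p_x
k_p_x values:
  1_p_x = 0.987
  2_p_x = 0.94752
  3_p_x = 0.908672
  4_p_x = 0.864147
  5_p_x = 0.814026
  6_p_x = 0.75216
  7_p_x = 0.691987
e_x = 5.9655


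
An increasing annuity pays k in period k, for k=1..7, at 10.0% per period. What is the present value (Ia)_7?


(Ia)_n = sum_{k=1}^{n} k * v^k, v = 1/(1+i)
v = 0.909091
Sum computed term by term:
(Ia)_7 = 17.6315


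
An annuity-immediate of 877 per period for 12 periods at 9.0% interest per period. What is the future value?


FV = PMT * ((1+i)^n - 1) / i
= 877 * ((1.09)^12 - 1) / 0.09
= 877 * (2.812665 - 1) / 0.09
= 17663.4113


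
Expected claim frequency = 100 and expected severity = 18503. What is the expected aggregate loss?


E[S] = E[N] * E[X]
= 100 * 18503
= 1.8503e+06


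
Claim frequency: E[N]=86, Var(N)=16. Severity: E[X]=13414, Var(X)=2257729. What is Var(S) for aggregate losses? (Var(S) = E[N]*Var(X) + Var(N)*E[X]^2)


Var(S) = E[N]*Var(X) + Var(N)*E[X]^2
= 86*2257729 + 16*13414^2
= 194164694 + 2878966336
= 3.0731e+09


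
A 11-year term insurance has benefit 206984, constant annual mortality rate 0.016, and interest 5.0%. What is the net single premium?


NSP = benefit * sum_{k=0}^{n-1} k_p_x * q * v^(k+1)
With constant q=0.016, v=0.952381
Sum = 0.123727
NSP = 206984 * 0.123727
= 25609.554


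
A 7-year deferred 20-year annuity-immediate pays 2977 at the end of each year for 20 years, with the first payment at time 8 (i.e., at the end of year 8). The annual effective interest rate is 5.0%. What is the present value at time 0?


PV at time 7 of the 20-year annuity-immediate:
a_n = 2977 * (1-(1+0.05)^(-20))/0.05 = 37100.0002
Discount back 7 years to time 0:
PV = 37100.0002 * (1+0.05)^(-7)
= 37100.0002 * 0.710681
= 26366.2775


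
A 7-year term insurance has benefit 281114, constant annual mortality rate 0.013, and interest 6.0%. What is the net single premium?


NSP = benefit * sum_{k=0}^{n-1} k_p_x * q * v^(k+1)
With constant q=0.013, v=0.943396
Sum = 0.070014
NSP = 281114 * 0.070014
= 19681.8023


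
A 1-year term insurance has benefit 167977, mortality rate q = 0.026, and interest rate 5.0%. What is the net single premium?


NSP = benefit * q * v
v = 1/(1+i) = 0.952381
NSP = 167977 * 0.026 * 0.952381
= 4159.4305


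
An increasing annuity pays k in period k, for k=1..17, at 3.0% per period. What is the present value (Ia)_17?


(Ia)_n = sum_{k=1}^{n} k * v^k, v = 1/(1+i)
v = 0.970874
Sum computed term by term:
(Ia)_17 = 109.1941


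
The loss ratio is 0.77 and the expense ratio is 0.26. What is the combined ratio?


Combined ratio = loss ratio + expense ratio
= 0.77 + 0.26
= 1.03


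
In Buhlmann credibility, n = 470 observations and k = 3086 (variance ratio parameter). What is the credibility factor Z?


Z = n / (n + k)
= 470 / (470 + 3086)
= 470 / 3556
= 0.1322


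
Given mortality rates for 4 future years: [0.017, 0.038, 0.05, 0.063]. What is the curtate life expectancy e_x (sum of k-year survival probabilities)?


e_x = sum_{k=1}^{n} k_p_x
k_p_x values:
  1_p_x = 0.983
  2_p_x = 0.945646
  3_p_x = 0.898364
  4_p_x = 0.841767
e_x = 3.6688


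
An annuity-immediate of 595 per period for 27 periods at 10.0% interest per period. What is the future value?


FV = PMT * ((1+i)^n - 1) / i
= 595 * ((1.1)^27 - 1) / 0.1
= 595 * (13.109994 - 1) / 0.1
= 72054.4654


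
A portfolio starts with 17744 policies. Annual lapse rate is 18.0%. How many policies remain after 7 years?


remaining = initial * (1 - lapse)^years
= 17744 * (1 - 0.18)^7
= 17744 * 0.249285
= 4423.3214


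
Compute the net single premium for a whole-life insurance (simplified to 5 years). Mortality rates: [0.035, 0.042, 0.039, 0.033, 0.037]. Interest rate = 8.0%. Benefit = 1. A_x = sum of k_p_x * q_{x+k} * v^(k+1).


v = 0.925926
Year 0: k_p_x=1.0, q=0.035, term=0.032407
Year 1: k_p_x=0.965, q=0.042, term=0.034748
Year 2: k_p_x=0.92447, q=0.039, term=0.028621
Year 3: k_p_x=0.888416, q=0.033, term=0.021549
Year 4: k_p_x=0.859098, q=0.037, term=0.021633
A_x = 0.139


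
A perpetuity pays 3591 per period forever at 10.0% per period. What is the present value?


PV = PMT / i
= 3591 / 0.1
= 35910.0


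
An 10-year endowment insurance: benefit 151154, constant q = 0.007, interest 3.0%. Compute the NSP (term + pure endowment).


Term component = 8761.5203
Pure endowment = 10_p_x * v^10 * benefit = 0.932164 * 0.744094 * 151154 = 104843.1069
NSP = 113604.6272


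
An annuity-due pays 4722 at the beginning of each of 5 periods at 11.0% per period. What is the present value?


PV_due = PMT * (1-(1+i)^(-n))/i * (1+i)
PV_immediate = 17452.0257
PV_due = 17452.0257 * 1.11
= 19371.7485


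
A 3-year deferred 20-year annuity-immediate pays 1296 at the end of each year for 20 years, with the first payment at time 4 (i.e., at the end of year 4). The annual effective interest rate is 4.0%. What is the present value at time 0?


PV at time 3 of the 20-year annuity-immediate:
a_n = 1296 * (1-(1+0.04)^(-20))/0.04 = 17613.0629
Discount back 3 years to time 0:
PV = 17613.0629 * (1+0.04)^(-3)
= 17613.0629 * 0.888996
= 15657.9488


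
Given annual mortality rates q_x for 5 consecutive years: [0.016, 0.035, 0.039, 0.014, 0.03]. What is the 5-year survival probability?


p_k = 1 - q_k for each year
Survival = product of (1 - q_k)
= 0.984 * 0.965 * 0.961 * 0.986 * 0.97
= 0.8728


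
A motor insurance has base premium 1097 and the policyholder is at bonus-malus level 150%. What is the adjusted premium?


adjusted = base * BM_level / 100
= 1097 * 150 / 100
= 1097 * 1.5
= 1645.5


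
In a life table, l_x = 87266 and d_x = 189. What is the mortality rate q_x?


q_x = d_x / l_x
= 189 / 87266
= 0.0022


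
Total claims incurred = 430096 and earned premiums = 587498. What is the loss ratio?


Loss ratio = claims / premiums
= 430096 / 587498
= 0.7321


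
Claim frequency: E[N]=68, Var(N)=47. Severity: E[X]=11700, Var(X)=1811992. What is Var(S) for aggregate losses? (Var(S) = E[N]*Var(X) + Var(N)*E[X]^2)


Var(S) = E[N]*Var(X) + Var(N)*E[X]^2
= 68*1811992 + 47*11700^2
= 123215456 + 6433830000
= 6.5570e+09


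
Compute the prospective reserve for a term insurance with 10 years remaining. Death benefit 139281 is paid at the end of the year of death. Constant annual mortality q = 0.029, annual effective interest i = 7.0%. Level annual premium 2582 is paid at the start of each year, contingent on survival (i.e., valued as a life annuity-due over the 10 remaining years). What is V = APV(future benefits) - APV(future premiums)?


v = 1/(1+i) = 0.934579
APV(future benefits) per unit = sum_{k=0}^{9} k_p_x * q * v^(k+1) = 0.181982
APV(future benefits) = 139281 * 0.181982 = 25346.613
Life annuity-due factor ä_{x:10} = sum_{k=0}^{9} k_p_x * v^k = 6.714502
APV(future premiums) = 2582 * 6.714502 = 17336.8454
V = 25346.613 - 17336.8454
= 8009.7677


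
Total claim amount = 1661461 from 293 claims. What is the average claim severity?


severity = total / number
= 1661461 / 293
= 5670.5154


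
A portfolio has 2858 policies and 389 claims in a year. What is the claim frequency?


frequency = claims / policies
= 389 / 2858
= 0.1361


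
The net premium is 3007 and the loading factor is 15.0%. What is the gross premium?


Gross = net * (1 + loading)
= 3007 * (1 + 0.15)
= 3007 * 1.15
= 3458.05


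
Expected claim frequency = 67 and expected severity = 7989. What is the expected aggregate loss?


E[S] = E[N] * E[X]
= 67 * 7989
= 535263


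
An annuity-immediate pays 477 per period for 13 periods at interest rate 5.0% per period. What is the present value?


PV = PMT * (1 - (1+i)^(-n)) / i
= 477 * (1 - (1+0.05)^(-13)) / 0.05
= 477 * (1 - 0.530321) / 0.05
= 477 * 9.393573
= 4480.7343


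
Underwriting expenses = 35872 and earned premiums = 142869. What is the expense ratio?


Expense ratio = expenses / premiums
= 35872 / 142869
= 0.2511


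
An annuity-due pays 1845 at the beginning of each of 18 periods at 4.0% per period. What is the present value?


PV_due = PMT * (1-(1+i)^(-n))/i * (1+i)
PV_immediate = 23356.4029
PV_due = 23356.4029 * 1.04
= 24290.659


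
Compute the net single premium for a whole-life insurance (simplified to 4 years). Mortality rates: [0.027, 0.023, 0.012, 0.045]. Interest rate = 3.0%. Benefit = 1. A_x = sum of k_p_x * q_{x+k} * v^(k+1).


v = 0.970874
Year 0: k_p_x=1.0, q=0.027, term=0.026214
Year 1: k_p_x=0.973, q=0.023, term=0.021094
Year 2: k_p_x=0.950621, q=0.012, term=0.010439
Year 3: k_p_x=0.939214, q=0.045, term=0.037552
A_x = 0.0953


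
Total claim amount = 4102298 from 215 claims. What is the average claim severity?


severity = total / number
= 4102298 / 215
= 19080.4558


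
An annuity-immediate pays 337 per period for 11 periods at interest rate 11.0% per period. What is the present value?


PV = PMT * (1 - (1+i)^(-n)) / i
= 337 * (1 - (1+0.11)^(-11)) / 0.11
= 337 * (1 - 0.317283) / 0.11
= 337 * 6.206515
= 2091.5957


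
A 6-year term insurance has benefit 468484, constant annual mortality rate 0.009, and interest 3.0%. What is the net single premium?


NSP = benefit * sum_{k=0}^{n-1} k_p_x * q * v^(k+1)
With constant q=0.009, v=0.970874
Sum = 0.047708
NSP = 468484 * 0.047708
= 22350.4143


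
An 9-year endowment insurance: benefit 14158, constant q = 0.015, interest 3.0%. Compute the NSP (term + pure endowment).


Term component = 1562.3542
Pure endowment = 9_p_x * v^9 * benefit = 0.872823 * 0.766417 * 14158 = 9470.9373
NSP = 11033.2915


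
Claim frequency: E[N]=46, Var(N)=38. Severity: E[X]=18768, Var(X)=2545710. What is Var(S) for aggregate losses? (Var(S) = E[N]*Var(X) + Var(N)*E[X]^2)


Var(S) = E[N]*Var(X) + Var(N)*E[X]^2
= 46*2545710 + 38*18768^2
= 117102660 + 13385037312
= 1.3502e+10


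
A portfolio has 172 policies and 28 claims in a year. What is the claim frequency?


frequency = claims / policies
= 28 / 172
= 0.1628


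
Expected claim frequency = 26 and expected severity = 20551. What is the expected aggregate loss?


E[S] = E[N] * E[X]
= 26 * 20551
= 534326


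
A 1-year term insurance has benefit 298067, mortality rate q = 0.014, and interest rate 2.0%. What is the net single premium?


NSP = benefit * q * v
v = 1/(1+i) = 0.980392
NSP = 298067 * 0.014 * 0.980392
= 4091.1157


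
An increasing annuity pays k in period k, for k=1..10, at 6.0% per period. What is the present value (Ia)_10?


(Ia)_n = sum_{k=1}^{n} k * v^k, v = 1/(1+i)
v = 0.943396
Sum computed term by term:
(Ia)_10 = 36.9624
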